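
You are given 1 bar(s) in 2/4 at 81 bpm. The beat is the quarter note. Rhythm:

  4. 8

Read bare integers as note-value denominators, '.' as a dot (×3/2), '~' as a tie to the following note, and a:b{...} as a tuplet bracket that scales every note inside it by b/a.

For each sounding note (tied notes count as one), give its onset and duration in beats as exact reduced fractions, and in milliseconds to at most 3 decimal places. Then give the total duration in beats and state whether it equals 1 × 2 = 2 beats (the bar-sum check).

1) 0.0ms=0b +1111.111ms=3/2b
2) 1111.111ms=3/2b +370.37ms=1/2b
Σ=2b of 2 (81bpm 2/4) — PASS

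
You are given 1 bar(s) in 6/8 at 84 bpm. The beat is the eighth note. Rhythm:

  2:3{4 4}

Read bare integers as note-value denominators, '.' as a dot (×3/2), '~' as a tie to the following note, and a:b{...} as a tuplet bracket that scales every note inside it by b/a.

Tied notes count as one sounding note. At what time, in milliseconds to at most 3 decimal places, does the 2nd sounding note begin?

note 2 onset = 3b = 2142.857ms

1. 0.0ms @ 0 + 2142.857ms (3)
2. 2142.857ms @ 3 + 2142.857ms (3)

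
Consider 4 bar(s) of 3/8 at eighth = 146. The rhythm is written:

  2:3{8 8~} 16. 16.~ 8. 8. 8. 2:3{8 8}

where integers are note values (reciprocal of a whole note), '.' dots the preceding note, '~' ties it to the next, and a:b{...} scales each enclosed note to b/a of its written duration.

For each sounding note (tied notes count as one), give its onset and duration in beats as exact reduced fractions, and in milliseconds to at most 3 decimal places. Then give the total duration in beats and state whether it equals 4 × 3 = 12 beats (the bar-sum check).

1) 0.0ms=0b +616.438ms=3/2b
2) 616.438ms=3/2b +924.658ms=9/4b
3) 1541.096ms=15/4b +924.658ms=9/4b
4) 2465.753ms=6b +616.438ms=3/2b
5) 3082.192ms=15/2b +616.438ms=3/2b
6) 3698.63ms=9b +616.438ms=3/2b
7) 4315.068ms=21/2b +616.438ms=3/2b
Σ=12b of 12 (146bpm 3/8) — PASS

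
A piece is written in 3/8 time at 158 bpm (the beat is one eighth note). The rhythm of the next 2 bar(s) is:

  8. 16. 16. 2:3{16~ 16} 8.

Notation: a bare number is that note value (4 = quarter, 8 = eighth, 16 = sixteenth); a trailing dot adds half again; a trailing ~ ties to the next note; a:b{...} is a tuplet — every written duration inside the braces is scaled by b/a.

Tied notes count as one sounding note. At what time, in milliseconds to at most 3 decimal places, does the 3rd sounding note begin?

note 3 onset = 9/4b = 854.43ms

1. 0.0ms @ 0 + 569.62ms (3/2)
2. 569.62ms @ 3/2 + 284.81ms (3/4)
3. 854.43ms @ 9/4 + 284.81ms (3/4)
4. 1139.241ms @ 3 + 569.62ms (3/2)
5. 1708.861ms @ 9/2 + 569.62ms (3/2)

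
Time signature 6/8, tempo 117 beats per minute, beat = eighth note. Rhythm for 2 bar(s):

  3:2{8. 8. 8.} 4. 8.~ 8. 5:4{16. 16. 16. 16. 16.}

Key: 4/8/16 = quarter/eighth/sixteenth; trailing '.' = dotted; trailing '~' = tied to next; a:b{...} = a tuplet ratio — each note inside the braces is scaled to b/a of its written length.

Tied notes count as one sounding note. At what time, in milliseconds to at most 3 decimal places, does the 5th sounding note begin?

note 5 onset = 6b = 3076.923ms

1. 0.0ms @ 0 + 512.821ms (1)
2. 512.821ms @ 1 + 512.821ms (1)
3. 1025.641ms @ 2 + 512.821ms (1)
4. 1538.462ms @ 3 + 1538.462ms (3)
5. 3076.923ms @ 6 + 1538.462ms (3)
6. 4615.385ms @ 9 + 307.692ms (3/5)
7. 4923.077ms @ 48/5 + 307.692ms (3/5)
8. 5230.769ms @ 51/5 + 307.692ms (3/5)
9. 5538.462ms @ 54/5 + 307.692ms (3/5)
10. 5846.154ms @ 57/5 + 307.692ms (3/5)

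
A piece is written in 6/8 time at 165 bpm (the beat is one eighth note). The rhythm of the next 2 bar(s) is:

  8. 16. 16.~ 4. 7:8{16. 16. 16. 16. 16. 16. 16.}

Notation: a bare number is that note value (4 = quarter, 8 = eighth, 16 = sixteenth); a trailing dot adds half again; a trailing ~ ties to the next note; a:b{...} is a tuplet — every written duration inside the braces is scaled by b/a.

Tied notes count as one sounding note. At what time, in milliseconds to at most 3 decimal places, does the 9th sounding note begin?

1. 0.0ms @ 0 + 545.455ms (3/2)
2. 545.455ms @ 3/2 + 272.727ms (3/4)
3. 818.182ms @ 9/4 + 1363.636ms (15/4)
4. 2181.818ms @ 6 + 311.688ms (6/7)
5. 2493.506ms @ 48/7 + 311.688ms (6/7)
6. 2805.195ms @ 54/7 + 311.688ms (6/7)
7. 3116.883ms @ 60/7 + 311.688ms (6/7)
8. 3428.571ms @ 66/7 + 311.688ms (6/7)
9. 3740.26ms @ 72/7 + 311.688ms (6/7)
10. 4051.948ms @ 78/7 + 311.688ms (6/7)

note 9 onset = 72/7b = 3740.26ms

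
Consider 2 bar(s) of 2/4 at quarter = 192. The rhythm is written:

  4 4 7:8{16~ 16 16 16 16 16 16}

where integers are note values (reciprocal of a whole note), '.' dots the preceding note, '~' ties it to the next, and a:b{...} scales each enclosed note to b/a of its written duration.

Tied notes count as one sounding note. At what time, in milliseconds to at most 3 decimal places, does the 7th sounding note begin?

1. 0.0ms @ 0 + 312.5ms (1)
2. 312.5ms @ 1 + 312.5ms (1)
3. 625.0ms @ 2 + 178.571ms (4/7)
4. 803.571ms @ 18/7 + 89.286ms (2/7)
5. 892.857ms @ 20/7 + 89.286ms (2/7)
6. 982.143ms @ 22/7 + 89.286ms (2/7)
7. 1071.429ms @ 24/7 + 89.286ms (2/7)
8. 1160.714ms @ 26/7 + 89.286ms (2/7)

note 7 onset = 24/7b = 1071.429ms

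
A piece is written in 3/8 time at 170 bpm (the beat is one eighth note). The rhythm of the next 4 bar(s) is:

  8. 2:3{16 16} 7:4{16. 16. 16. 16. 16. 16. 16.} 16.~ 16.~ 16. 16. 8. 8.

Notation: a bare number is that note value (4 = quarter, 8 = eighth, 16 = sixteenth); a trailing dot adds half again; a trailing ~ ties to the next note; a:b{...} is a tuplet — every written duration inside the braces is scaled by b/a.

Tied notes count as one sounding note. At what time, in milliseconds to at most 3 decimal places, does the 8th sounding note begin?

note 8 onset = 33/7b = 1663.866ms

1. 0.0ms @ 0 + 529.412ms (3/2)
2. 529.412ms @ 3/2 + 264.706ms (3/4)
3. 794.118ms @ 9/4 + 264.706ms (3/4)
4. 1058.824ms @ 3 + 151.261ms (3/7)
5. 1210.084ms @ 24/7 + 151.261ms (3/7)
6. 1361.345ms @ 27/7 + 151.261ms (3/7)
7. 1512.605ms @ 30/7 + 151.261ms (3/7)
8. 1663.866ms @ 33/7 + 151.261ms (3/7)
9. 1815.126ms @ 36/7 + 151.261ms (3/7)
10. 1966.387ms @ 39/7 + 151.261ms (3/7)
11. 2117.647ms @ 6 + 794.118ms (9/4)
12. 2911.765ms @ 33/4 + 264.706ms (3/4)
13. 3176.471ms @ 9 + 529.412ms (3/2)
14. 3705.882ms @ 21/2 + 529.412ms (3/2)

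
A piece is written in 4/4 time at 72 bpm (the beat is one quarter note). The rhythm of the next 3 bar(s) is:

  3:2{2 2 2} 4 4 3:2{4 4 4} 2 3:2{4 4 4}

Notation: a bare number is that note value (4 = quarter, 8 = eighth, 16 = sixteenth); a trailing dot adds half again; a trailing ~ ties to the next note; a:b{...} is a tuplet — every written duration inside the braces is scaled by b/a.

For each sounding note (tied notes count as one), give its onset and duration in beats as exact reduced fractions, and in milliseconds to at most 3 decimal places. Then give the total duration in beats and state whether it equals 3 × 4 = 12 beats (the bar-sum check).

1) 0.0ms=0b +1111.111ms=4/3b
2) 1111.111ms=4/3b +1111.111ms=4/3b
3) 2222.222ms=8/3b +1111.111ms=4/3b
4) 3333.333ms=4b +833.333ms=1b
5) 4166.667ms=5b +833.333ms=1b
6) 5000.0ms=6b +555.556ms=2/3b
7) 5555.556ms=20/3b +555.556ms=2/3b
8) 6111.111ms=22/3b +555.556ms=2/3b
9) 6666.667ms=8b +1666.667ms=2b
10) 8333.333ms=10b +555.556ms=2/3b
11) 8888.889ms=32/3b +555.556ms=2/3b
12) 9444.444ms=34/3b +555.556ms=2/3b
Σ=12b of 12 (72bpm 4/4) — PASS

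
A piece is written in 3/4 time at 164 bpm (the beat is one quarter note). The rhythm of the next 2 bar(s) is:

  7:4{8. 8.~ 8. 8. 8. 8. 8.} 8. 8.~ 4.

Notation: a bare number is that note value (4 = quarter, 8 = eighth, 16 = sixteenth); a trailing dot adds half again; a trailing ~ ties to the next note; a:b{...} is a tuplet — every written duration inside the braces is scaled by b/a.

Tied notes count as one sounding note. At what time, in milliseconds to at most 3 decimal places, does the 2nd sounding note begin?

note 2 onset = 3/7b = 156.794ms

1. 0.0ms @ 0 + 156.794ms (3/7)
2. 156.794ms @ 3/7 + 313.589ms (6/7)
3. 470.383ms @ 9/7 + 156.794ms (3/7)
4. 627.178ms @ 12/7 + 156.794ms (3/7)
5. 783.972ms @ 15/7 + 156.794ms (3/7)
6. 940.767ms @ 18/7 + 156.794ms (3/7)
7. 1097.561ms @ 3 + 274.39ms (3/4)
8. 1371.951ms @ 15/4 + 823.171ms (9/4)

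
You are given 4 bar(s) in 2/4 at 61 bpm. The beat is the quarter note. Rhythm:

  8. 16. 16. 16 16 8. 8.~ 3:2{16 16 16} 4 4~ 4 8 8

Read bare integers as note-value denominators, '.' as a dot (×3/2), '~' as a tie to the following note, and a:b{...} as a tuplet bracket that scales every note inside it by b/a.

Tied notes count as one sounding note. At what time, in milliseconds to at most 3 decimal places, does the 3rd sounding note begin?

note 3 onset = 9/8b = 1106.557ms

1. 0.0ms @ 0 + 737.705ms (3/4)
2. 737.705ms @ 3/4 + 368.852ms (3/8)
3. 1106.557ms @ 9/8 + 368.852ms (3/8)
4. 1475.41ms @ 3/2 + 245.902ms (1/4)
5. 1721.311ms @ 7/4 + 245.902ms (1/4)
6. 1967.213ms @ 2 + 737.705ms (3/4)
7. 2704.918ms @ 11/4 + 901.639ms (11/12)
8. 3606.557ms @ 11/3 + 163.934ms (1/6)
9. 3770.492ms @ 23/6 + 163.934ms (1/6)
10. 3934.426ms @ 4 + 983.607ms (1)
11. 4918.033ms @ 5 + 1967.213ms (2)
12. 6885.246ms @ 7 + 491.803ms (1/2)
13. 7377.049ms @ 15/2 + 491.803ms (1/2)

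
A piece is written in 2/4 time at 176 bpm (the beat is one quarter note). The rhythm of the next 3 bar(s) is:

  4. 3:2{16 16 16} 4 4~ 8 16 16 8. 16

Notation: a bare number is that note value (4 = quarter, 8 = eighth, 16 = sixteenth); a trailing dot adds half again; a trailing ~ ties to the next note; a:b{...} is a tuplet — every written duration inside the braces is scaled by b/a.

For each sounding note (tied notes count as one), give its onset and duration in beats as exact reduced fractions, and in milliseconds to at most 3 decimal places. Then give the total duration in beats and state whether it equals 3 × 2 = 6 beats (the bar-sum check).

1) 0.0ms=0b +511.364ms=3/2b
2) 511.364ms=3/2b +56.818ms=1/6b
3) 568.182ms=5/3b +56.818ms=1/6b
4) 625.0ms=11/6b +56.818ms=1/6b
5) 681.818ms=2b +340.909ms=1b
6) 1022.727ms=3b +511.364ms=3/2b
7) 1534.091ms=9/2b +85.227ms=1/4b
8) 1619.318ms=19/4b +85.227ms=1/4b
9) 1704.545ms=5b +255.682ms=3/4b
10) 1960.227ms=23/4b +85.227ms=1/4b
Σ=6b of 6 (176bpm 2/4) — PASS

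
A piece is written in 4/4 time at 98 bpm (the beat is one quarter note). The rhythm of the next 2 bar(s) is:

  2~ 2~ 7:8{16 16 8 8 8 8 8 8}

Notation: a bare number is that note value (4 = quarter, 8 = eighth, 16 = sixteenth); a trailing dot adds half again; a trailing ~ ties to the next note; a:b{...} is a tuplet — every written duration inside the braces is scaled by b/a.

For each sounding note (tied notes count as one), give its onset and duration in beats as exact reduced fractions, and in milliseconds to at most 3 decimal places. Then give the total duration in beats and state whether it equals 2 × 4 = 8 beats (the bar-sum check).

1) 0.0ms=0b +2623.907ms=30/7b
2) 2623.907ms=30/7b +174.927ms=2/7b
3) 2798.834ms=32/7b +349.854ms=4/7b
4) 3148.688ms=36/7b +349.854ms=4/7b
5) 3498.542ms=40/7b +349.854ms=4/7b
6) 3848.397ms=44/7b +349.854ms=4/7b
7) 4198.251ms=48/7b +349.854ms=4/7b
8) 4548.105ms=52/7b +349.854ms=4/7b
Σ=8b of 8 (98bpm 4/4) — PASS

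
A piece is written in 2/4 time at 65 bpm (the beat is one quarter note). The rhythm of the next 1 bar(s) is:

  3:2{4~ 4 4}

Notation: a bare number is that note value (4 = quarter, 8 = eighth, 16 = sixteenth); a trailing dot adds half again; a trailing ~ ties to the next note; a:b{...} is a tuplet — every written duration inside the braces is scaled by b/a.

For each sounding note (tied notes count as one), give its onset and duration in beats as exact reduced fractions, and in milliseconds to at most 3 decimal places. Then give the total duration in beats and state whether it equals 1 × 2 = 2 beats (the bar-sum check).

1) 0.0ms=0b +1230.769ms=4/3b
2) 1230.769ms=4/3b +615.385ms=2/3b
Σ=2b of 2 (65bpm 2/4) — PASS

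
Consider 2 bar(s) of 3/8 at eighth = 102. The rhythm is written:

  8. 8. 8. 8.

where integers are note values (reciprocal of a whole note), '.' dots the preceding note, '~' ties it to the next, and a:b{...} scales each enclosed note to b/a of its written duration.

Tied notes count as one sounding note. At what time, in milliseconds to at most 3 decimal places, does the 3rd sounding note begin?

1. 0.0ms @ 0 + 882.353ms (3/2)
2. 882.353ms @ 3/2 + 882.353ms (3/2)
3. 1764.706ms @ 3 + 882.353ms (3/2)
4. 2647.059ms @ 9/2 + 882.353ms (3/2)

note 3 onset = 3b = 1764.706ms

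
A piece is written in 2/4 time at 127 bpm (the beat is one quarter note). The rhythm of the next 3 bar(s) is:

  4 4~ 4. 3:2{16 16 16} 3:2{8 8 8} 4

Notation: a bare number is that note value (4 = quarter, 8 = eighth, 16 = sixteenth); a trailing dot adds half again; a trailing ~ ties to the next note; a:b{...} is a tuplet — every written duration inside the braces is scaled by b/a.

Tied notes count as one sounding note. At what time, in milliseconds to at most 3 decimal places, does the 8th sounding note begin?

note 8 onset = 14/3b = 2204.724ms

1. 0.0ms @ 0 + 472.441ms (1)
2. 472.441ms @ 1 + 1181.102ms (5/2)
3. 1653.543ms @ 7/2 + 78.74ms (1/6)
4. 1732.283ms @ 11/3 + 78.74ms (1/6)
5. 1811.024ms @ 23/6 + 78.74ms (1/6)
6. 1889.764ms @ 4 + 157.48ms (1/3)
7. 2047.244ms @ 13/3 + 157.48ms (1/3)
8. 2204.724ms @ 14/3 + 157.48ms (1/3)
9. 2362.205ms @ 5 + 472.441ms (1)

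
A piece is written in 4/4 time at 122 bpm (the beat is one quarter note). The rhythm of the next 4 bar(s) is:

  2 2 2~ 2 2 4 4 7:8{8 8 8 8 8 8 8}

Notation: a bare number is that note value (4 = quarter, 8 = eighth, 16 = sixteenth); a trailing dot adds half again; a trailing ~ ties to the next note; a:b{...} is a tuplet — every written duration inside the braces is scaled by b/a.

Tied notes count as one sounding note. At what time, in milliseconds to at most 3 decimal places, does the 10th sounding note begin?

1. 0.0ms @ 0 + 983.607ms (2)
2. 983.607ms @ 2 + 983.607ms (2)
3. 1967.213ms @ 4 + 1967.213ms (4)
4. 3934.426ms @ 8 + 983.607ms (2)
5. 4918.033ms @ 10 + 491.803ms (1)
6. 5409.836ms @ 11 + 491.803ms (1)
7. 5901.639ms @ 12 + 281.03ms (4/7)
8. 6182.67ms @ 88/7 + 281.03ms (4/7)
9. 6463.7ms @ 92/7 + 281.03ms (4/7)
10. 6744.731ms @ 96/7 + 281.03ms (4/7)
11. 7025.761ms @ 100/7 + 281.03ms (4/7)
12. 7306.792ms @ 104/7 + 281.03ms (4/7)
13. 7587.822ms @ 108/7 + 281.03ms (4/7)

note 10 onset = 96/7b = 6744.731ms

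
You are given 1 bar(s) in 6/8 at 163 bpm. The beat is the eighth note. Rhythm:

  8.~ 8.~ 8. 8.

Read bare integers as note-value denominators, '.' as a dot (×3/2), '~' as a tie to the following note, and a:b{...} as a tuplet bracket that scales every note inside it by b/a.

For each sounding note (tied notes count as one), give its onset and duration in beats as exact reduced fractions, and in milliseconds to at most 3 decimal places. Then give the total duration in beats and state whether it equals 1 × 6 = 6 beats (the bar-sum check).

1) 0.0ms=0b +1656.442ms=9/2b
2) 1656.442ms=9/2b +552.147ms=3/2b
Σ=6b of 6 (163bpm 6/8) — PASS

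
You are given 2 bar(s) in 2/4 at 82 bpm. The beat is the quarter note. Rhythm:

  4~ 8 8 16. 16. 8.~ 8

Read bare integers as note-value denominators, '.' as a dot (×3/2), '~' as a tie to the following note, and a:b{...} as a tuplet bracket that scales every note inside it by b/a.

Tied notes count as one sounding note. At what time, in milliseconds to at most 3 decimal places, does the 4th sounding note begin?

1. 0.0ms @ 0 + 1097.561ms (3/2)
2. 1097.561ms @ 3/2 + 365.854ms (1/2)
3. 1463.415ms @ 2 + 274.39ms (3/8)
4. 1737.805ms @ 19/8 + 274.39ms (3/8)
5. 2012.195ms @ 11/4 + 914.634ms (5/4)

note 4 onset = 19/8b = 1737.805ms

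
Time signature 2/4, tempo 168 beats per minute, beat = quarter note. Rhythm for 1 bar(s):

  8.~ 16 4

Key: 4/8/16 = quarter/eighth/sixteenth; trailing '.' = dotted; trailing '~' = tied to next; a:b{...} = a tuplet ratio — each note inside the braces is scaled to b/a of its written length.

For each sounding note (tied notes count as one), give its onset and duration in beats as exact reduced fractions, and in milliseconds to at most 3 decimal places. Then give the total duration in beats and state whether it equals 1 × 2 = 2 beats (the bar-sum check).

1) 0.0ms=0b +357.143ms=1b
2) 357.143ms=1b +357.143ms=1b
Σ=2b of 2 (168bpm 2/4) — PASS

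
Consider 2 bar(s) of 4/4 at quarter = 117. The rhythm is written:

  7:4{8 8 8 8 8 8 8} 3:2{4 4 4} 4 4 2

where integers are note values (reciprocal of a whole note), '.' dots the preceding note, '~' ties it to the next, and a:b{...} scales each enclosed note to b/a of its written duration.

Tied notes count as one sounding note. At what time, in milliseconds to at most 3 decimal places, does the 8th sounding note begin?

1. 0.0ms @ 0 + 146.52ms (2/7)
2. 146.52ms @ 2/7 + 146.52ms (2/7)
3. 293.04ms @ 4/7 + 146.52ms (2/7)
4. 439.56ms @ 6/7 + 146.52ms (2/7)
5. 586.081ms @ 8/7 + 146.52ms (2/7)
6. 732.601ms @ 10/7 + 146.52ms (2/7)
7. 879.121ms @ 12/7 + 146.52ms (2/7)
8. 1025.641ms @ 2 + 341.88ms (2/3)
9. 1367.521ms @ 8/3 + 341.88ms (2/3)
10. 1709.402ms @ 10/3 + 341.88ms (2/3)
11. 2051.282ms @ 4 + 512.821ms (1)
12. 2564.103ms @ 5 + 512.821ms (1)
13. 3076.923ms @ 6 + 1025.641ms (2)

note 8 onset = 2b = 1025.641ms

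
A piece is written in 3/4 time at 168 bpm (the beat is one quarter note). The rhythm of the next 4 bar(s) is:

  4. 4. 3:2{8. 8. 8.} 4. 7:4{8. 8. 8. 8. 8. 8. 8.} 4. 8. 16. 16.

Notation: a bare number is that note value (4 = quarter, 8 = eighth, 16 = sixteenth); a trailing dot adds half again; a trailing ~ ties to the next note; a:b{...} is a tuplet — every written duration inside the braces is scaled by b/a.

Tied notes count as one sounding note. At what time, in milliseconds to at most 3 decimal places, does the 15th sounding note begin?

1. 0.0ms @ 0 + 535.714ms (3/2)
2. 535.714ms @ 3/2 + 535.714ms (3/2)
3. 1071.429ms @ 3 + 178.571ms (1/2)
4. 1250.0ms @ 7/2 + 178.571ms (1/2)
5. 1428.571ms @ 4 + 178.571ms (1/2)
6. 1607.143ms @ 9/2 + 535.714ms (3/2)
7. 2142.857ms @ 6 + 153.061ms (3/7)
8. 2295.918ms @ 45/7 + 153.061ms (3/7)
9. 2448.98ms @ 48/7 + 153.061ms (3/7)
10. 2602.041ms @ 51/7 + 153.061ms (3/7)
11. 2755.102ms @ 54/7 + 153.061ms (3/7)
12. 2908.163ms @ 57/7 + 153.061ms (3/7)
13. 3061.224ms @ 60/7 + 153.061ms (3/7)
14. 3214.286ms @ 9 + 535.714ms (3/2)
15. 3750.0ms @ 21/2 + 267.857ms (3/4)
16. 4017.857ms @ 45/4 + 133.929ms (3/8)
17. 4151.786ms @ 93/8 + 133.929ms (3/8)

note 15 onset = 21/2b = 3750.0ms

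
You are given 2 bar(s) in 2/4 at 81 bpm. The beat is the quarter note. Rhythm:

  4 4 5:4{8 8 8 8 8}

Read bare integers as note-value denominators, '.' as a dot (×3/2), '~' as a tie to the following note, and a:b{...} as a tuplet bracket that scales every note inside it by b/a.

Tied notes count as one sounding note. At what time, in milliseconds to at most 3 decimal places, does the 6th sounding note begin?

note 6 onset = 16/5b = 2370.37ms

1. 0.0ms @ 0 + 740.741ms (1)
2. 740.741ms @ 1 + 740.741ms (1)
3. 1481.481ms @ 2 + 296.296ms (2/5)
4. 1777.778ms @ 12/5 + 296.296ms (2/5)
5. 2074.074ms @ 14/5 + 296.296ms (2/5)
6. 2370.37ms @ 16/5 + 296.296ms (2/5)
7. 2666.667ms @ 18/5 + 296.296ms (2/5)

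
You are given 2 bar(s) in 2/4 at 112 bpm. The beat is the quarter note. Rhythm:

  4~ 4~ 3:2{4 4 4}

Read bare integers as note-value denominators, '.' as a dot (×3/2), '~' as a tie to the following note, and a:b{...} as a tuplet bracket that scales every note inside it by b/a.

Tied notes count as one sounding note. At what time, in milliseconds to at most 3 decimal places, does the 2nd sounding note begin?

1. 0.0ms @ 0 + 1428.571ms (8/3)
2. 1428.571ms @ 8/3 + 357.143ms (2/3)
3. 1785.714ms @ 10/3 + 357.143ms (2/3)

note 2 onset = 8/3b = 1428.571ms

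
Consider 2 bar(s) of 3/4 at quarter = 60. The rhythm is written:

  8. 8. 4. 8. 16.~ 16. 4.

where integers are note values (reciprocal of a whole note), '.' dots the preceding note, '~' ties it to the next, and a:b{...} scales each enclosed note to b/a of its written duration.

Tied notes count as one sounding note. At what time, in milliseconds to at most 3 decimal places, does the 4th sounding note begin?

1. 0.0ms @ 0 + 750.0ms (3/4)
2. 750.0ms @ 3/4 + 750.0ms (3/4)
3. 1500.0ms @ 3/2 + 1500.0ms (3/2)
4. 3000.0ms @ 3 + 750.0ms (3/4)
5. 3750.0ms @ 15/4 + 750.0ms (3/4)
6. 4500.0ms @ 9/2 + 1500.0ms (3/2)

note 4 onset = 3b = 3000.0ms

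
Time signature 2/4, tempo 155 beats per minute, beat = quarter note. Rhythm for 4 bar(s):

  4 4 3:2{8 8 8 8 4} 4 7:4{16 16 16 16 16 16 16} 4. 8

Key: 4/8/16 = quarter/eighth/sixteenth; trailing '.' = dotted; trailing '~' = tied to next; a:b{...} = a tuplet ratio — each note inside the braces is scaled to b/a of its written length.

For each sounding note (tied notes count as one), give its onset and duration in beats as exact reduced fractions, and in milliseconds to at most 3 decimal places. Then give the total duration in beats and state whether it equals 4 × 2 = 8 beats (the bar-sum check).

1) 0.0ms=0b +387.097ms=1b
2) 387.097ms=1b +387.097ms=1b
3) 774.194ms=2b +129.032ms=1/3b
4) 903.226ms=7/3b +129.032ms=1/3b
5) 1032.258ms=8/3b +129.032ms=1/3b
6) 1161.29ms=3b +129.032ms=1/3b
7) 1290.323ms=10/3b +258.065ms=2/3b
8) 1548.387ms=4b +387.097ms=1b
9) 1935.484ms=5b +55.3ms=1/7b
10) 1990.783ms=36/7b +55.3ms=1/7b
11) 2046.083ms=37/7b +55.3ms=1/7b
12) 2101.382ms=38/7b +55.3ms=1/7b
13) 2156.682ms=39/7b +55.3ms=1/7b
14) 2211.982ms=40/7b +55.3ms=1/7b
15) 2267.281ms=41/7b +55.3ms=1/7b
16) 2322.581ms=6b +580.645ms=3/2b
17) 2903.226ms=15/2b +193.548ms=1/2b
Σ=8b of 8 (155bpm 2/4) — PASS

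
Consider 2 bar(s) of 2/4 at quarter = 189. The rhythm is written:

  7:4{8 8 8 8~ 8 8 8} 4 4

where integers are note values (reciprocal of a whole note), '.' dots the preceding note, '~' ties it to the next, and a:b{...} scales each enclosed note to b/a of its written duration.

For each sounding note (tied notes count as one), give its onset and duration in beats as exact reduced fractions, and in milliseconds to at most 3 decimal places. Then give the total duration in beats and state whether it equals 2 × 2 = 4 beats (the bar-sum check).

1) 0.0ms=0b +90.703ms=2/7b
2) 90.703ms=2/7b +90.703ms=2/7b
3) 181.406ms=4/7b +90.703ms=2/7b
4) 272.109ms=6/7b +181.406ms=4/7b
5) 453.515ms=10/7b +90.703ms=2/7b
6) 544.218ms=12/7b +90.703ms=2/7b
7) 634.921ms=2b +317.46ms=1b
8) 952.381ms=3b +317.46ms=1b
Σ=4b of 4 (189bpm 2/4) — PASS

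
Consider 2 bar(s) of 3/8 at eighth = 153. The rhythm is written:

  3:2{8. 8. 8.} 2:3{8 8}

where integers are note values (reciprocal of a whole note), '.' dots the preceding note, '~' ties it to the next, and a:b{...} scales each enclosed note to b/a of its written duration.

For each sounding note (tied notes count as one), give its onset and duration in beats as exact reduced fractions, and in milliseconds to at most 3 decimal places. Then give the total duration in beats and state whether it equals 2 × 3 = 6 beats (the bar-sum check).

1) 0.0ms=0b +392.157ms=1b
2) 392.157ms=1b +392.157ms=1b
3) 784.314ms=2b +392.157ms=1b
4) 1176.471ms=3b +588.235ms=3/2b
5) 1764.706ms=9/2b +588.235ms=3/2b
Σ=6b of 6 (153bpm 3/8) — PASS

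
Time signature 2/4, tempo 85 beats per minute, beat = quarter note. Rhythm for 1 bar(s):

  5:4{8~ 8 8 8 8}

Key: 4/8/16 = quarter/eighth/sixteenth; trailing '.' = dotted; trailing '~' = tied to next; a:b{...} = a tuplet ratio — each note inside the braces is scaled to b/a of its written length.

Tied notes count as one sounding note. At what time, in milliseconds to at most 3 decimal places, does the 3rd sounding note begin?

1. 0.0ms @ 0 + 564.706ms (4/5)
2. 564.706ms @ 4/5 + 282.353ms (2/5)
3. 847.059ms @ 6/5 + 282.353ms (2/5)
4. 1129.412ms @ 8/5 + 282.353ms (2/5)

note 3 onset = 6/5b = 847.059ms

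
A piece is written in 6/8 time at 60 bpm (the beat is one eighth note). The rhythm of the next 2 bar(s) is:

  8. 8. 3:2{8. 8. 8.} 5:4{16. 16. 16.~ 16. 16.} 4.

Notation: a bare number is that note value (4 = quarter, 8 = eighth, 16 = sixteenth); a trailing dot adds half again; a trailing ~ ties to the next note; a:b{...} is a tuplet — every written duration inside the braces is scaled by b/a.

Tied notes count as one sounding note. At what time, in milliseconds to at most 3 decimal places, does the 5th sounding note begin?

note 5 onset = 5b = 5000.0ms

1. 0.0ms @ 0 + 1500.0ms (3/2)
2. 1500.0ms @ 3/2 + 1500.0ms (3/2)
3. 3000.0ms @ 3 + 1000.0ms (1)
4. 4000.0ms @ 4 + 1000.0ms (1)
5. 5000.0ms @ 5 + 1000.0ms (1)
6. 6000.0ms @ 6 + 600.0ms (3/5)
7. 6600.0ms @ 33/5 + 600.0ms (3/5)
8. 7200.0ms @ 36/5 + 1200.0ms (6/5)
9. 8400.0ms @ 42/5 + 600.0ms (3/5)
10. 9000.0ms @ 9 + 3000.0ms (3)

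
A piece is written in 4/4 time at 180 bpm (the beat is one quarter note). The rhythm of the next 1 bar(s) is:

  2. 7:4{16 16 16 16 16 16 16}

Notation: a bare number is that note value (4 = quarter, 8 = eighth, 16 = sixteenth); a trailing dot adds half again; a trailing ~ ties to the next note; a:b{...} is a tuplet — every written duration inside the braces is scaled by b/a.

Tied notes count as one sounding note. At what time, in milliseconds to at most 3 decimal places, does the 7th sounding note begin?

1. 0.0ms @ 0 + 1000.0ms (3)
2. 1000.0ms @ 3 + 47.619ms (1/7)
3. 1047.619ms @ 22/7 + 47.619ms (1/7)
4. 1095.238ms @ 23/7 + 47.619ms (1/7)
5. 1142.857ms @ 24/7 + 47.619ms (1/7)
6. 1190.476ms @ 25/7 + 47.619ms (1/7)
7. 1238.095ms @ 26/7 + 47.619ms (1/7)
8. 1285.714ms @ 27/7 + 47.619ms (1/7)

note 7 onset = 26/7b = 1238.095ms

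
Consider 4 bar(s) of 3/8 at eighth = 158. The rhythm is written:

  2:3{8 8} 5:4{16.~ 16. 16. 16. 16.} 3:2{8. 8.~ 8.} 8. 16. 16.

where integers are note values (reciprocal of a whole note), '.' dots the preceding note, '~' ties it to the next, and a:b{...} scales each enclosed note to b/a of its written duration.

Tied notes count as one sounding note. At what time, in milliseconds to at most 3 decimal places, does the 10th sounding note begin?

1. 0.0ms @ 0 + 569.62ms (3/2)
2. 569.62ms @ 3/2 + 569.62ms (3/2)
3. 1139.241ms @ 3 + 455.696ms (6/5)
4. 1594.937ms @ 21/5 + 227.848ms (3/5)
5. 1822.785ms @ 24/5 + 227.848ms (3/5)
6. 2050.633ms @ 27/5 + 227.848ms (3/5)
7. 2278.481ms @ 6 + 379.747ms (1)
8. 2658.228ms @ 7 + 759.494ms (2)
9. 3417.722ms @ 9 + 569.62ms (3/2)
10. 3987.342ms @ 21/2 + 284.81ms (3/4)
11. 4272.152ms @ 45/4 + 284.81ms (3/4)

note 10 onset = 21/2b = 3987.342ms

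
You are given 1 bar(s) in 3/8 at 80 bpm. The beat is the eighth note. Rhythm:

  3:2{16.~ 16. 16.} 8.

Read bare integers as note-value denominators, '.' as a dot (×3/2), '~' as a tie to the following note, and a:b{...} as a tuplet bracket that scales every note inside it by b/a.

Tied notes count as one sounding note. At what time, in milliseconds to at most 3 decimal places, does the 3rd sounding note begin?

note 3 onset = 3/2b = 1125.0ms

1. 0.0ms @ 0 + 750.0ms (1)
2. 750.0ms @ 1 + 375.0ms (1/2)
3. 1125.0ms @ 3/2 + 1125.0ms (3/2)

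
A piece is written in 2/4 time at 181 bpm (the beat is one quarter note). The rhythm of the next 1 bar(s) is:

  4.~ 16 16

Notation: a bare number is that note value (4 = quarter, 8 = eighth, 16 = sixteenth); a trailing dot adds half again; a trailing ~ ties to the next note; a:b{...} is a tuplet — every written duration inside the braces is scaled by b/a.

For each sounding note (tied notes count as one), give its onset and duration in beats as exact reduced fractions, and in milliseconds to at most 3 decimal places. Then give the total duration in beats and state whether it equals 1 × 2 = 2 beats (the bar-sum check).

1) 0.0ms=0b +580.11ms=7/4b
2) 580.11ms=7/4b +82.873ms=1/4b
Σ=2b of 2 (181bpm 2/4) — PASS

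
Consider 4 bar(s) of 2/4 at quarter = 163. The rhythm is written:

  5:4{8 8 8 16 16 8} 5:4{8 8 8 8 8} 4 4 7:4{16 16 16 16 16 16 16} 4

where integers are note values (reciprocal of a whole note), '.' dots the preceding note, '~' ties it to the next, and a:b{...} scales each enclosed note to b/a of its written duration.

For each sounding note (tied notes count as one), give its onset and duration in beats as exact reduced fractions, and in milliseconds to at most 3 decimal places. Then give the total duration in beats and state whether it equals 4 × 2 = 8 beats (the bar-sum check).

1) 0.0ms=0b +147.239ms=2/5b
2) 147.239ms=2/5b +147.239ms=2/5b
3) 294.479ms=4/5b +147.239ms=2/5b
4) 441.718ms=6/5b +73.62ms=1/5b
5) 515.337ms=7/5b +73.62ms=1/5b
6) 588.957ms=8/5b +147.239ms=2/5b
7) 736.196ms=2b +147.239ms=2/5b
8) 883.436ms=12/5b +147.239ms=2/5b
9) 1030.675ms=14/5b +147.239ms=2/5b
10) 1177.914ms=16/5b +147.239ms=2/5b
11) 1325.153ms=18/5b +147.239ms=2/5b
12) 1472.393ms=4b +368.098ms=1b
13) 1840.491ms=5b +368.098ms=1b
14) 2208.589ms=6b +52.585ms=1/7b
15) 2261.174ms=43/7b +52.585ms=1/7b
16) 2313.76ms=44/7b +52.585ms=1/7b
17) 2366.345ms=45/7b +52.585ms=1/7b
18) 2418.931ms=46/7b +52.585ms=1/7b
19) 2471.516ms=47/7b +52.585ms=1/7b
20) 2524.102ms=48/7b +52.585ms=1/7b
21) 2576.687ms=7b +368.098ms=1b
Σ=8b of 8 (163bpm 2/4) — PASS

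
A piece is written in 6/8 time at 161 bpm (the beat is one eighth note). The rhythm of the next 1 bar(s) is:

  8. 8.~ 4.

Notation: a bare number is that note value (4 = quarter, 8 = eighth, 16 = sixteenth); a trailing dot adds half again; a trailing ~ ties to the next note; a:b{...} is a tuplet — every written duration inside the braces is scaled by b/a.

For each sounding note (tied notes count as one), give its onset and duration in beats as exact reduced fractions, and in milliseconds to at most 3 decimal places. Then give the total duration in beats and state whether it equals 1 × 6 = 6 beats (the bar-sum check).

1) 0.0ms=0b +559.006ms=3/2b
2) 559.006ms=3/2b +1677.019ms=9/2b
Σ=6b of 6 (161bpm 6/8) — PASS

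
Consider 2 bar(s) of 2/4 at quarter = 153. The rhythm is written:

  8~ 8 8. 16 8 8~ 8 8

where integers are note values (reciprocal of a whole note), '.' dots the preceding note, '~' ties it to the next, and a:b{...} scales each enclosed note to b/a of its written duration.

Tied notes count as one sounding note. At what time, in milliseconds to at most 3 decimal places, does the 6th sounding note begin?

1. 0.0ms @ 0 + 392.157ms (1)
2. 392.157ms @ 1 + 294.118ms (3/4)
3. 686.275ms @ 7/4 + 98.039ms (1/4)
4. 784.314ms @ 2 + 196.078ms (1/2)
5. 980.392ms @ 5/2 + 392.157ms (1)
6. 1372.549ms @ 7/2 + 196.078ms (1/2)

note 6 onset = 7/2b = 1372.549ms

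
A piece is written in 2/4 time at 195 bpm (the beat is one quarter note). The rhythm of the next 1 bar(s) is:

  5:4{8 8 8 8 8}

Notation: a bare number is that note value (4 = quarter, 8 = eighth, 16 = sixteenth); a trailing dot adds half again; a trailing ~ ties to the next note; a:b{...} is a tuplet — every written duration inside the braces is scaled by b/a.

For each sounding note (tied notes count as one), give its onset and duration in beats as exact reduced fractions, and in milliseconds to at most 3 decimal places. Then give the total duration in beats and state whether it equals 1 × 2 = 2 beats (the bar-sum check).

1) 0.0ms=0b +123.077ms=2/5b
2) 123.077ms=2/5b +123.077ms=2/5b
3) 246.154ms=4/5b +123.077ms=2/5b
4) 369.231ms=6/5b +123.077ms=2/5b
5) 492.308ms=8/5b +123.077ms=2/5b
Σ=2b of 2 (195bpm 2/4) — PASS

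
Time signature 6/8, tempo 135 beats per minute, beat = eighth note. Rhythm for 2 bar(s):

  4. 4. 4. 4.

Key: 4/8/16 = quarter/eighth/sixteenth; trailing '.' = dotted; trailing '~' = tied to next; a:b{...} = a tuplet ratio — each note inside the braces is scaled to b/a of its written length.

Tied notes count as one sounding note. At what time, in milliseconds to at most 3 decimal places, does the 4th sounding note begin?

note 4 onset = 9b = 4000.0ms

1. 0.0ms @ 0 + 1333.333ms (3)
2. 1333.333ms @ 3 + 1333.333ms (3)
3. 2666.667ms @ 6 + 1333.333ms (3)
4. 4000.0ms @ 9 + 1333.333ms (3)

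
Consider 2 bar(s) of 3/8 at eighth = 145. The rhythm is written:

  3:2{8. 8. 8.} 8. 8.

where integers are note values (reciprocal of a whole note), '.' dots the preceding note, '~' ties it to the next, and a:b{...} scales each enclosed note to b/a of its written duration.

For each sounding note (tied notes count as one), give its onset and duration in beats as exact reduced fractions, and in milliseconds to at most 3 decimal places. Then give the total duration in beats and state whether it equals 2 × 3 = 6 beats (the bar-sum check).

1) 0.0ms=0b +413.793ms=1b
2) 413.793ms=1b +413.793ms=1b
3) 827.586ms=2b +413.793ms=1b
4) 1241.379ms=3b +620.69ms=3/2b
5) 1862.069ms=9/2b +620.69ms=3/2b
Σ=6b of 6 (145bpm 3/8) — PASS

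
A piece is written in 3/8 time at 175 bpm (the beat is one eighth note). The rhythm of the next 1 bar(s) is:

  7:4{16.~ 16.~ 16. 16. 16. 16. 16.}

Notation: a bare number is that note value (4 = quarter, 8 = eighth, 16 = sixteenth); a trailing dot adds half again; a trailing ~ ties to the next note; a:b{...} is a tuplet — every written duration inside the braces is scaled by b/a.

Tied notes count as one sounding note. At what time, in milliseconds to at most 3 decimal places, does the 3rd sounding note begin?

1. 0.0ms @ 0 + 440.816ms (9/7)
2. 440.816ms @ 9/7 + 146.939ms (3/7)
3. 587.755ms @ 12/7 + 146.939ms (3/7)
4. 734.694ms @ 15/7 + 146.939ms (3/7)
5. 881.633ms @ 18/7 + 146.939ms (3/7)

note 3 onset = 12/7b = 587.755ms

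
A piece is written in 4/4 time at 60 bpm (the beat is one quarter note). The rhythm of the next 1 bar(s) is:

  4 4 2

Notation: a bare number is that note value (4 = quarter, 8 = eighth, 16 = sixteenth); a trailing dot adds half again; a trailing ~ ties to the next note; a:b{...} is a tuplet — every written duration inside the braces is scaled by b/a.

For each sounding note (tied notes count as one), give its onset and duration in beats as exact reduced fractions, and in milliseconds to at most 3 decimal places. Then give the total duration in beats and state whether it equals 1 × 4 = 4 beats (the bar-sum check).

1) 0.0ms=0b +1000.0ms=1b
2) 1000.0ms=1b +1000.0ms=1b
3) 2000.0ms=2b +2000.0ms=2b
Σ=4b of 4 (60bpm 4/4) — PASS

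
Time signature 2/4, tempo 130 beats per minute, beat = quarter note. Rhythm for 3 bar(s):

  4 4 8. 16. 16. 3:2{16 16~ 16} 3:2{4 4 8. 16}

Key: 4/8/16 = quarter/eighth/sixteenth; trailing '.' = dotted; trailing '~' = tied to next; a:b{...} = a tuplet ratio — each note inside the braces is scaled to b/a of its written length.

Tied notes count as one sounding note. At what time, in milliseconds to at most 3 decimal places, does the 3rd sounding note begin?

1. 0.0ms @ 0 + 461.538ms (1)
2. 461.538ms @ 1 + 461.538ms (1)
3. 923.077ms @ 2 + 346.154ms (3/4)
4. 1269.231ms @ 11/4 + 173.077ms (3/8)
5. 1442.308ms @ 25/8 + 173.077ms (3/8)
6. 1615.385ms @ 7/2 + 76.923ms (1/6)
7. 1692.308ms @ 11/3 + 153.846ms (1/3)
8. 1846.154ms @ 4 + 307.692ms (2/3)
9. 2153.846ms @ 14/3 + 307.692ms (2/3)
10. 2461.538ms @ 16/3 + 230.769ms (1/2)
11. 2692.308ms @ 35/6 + 76.923ms (1/6)

note 3 onset = 2b = 923.077ms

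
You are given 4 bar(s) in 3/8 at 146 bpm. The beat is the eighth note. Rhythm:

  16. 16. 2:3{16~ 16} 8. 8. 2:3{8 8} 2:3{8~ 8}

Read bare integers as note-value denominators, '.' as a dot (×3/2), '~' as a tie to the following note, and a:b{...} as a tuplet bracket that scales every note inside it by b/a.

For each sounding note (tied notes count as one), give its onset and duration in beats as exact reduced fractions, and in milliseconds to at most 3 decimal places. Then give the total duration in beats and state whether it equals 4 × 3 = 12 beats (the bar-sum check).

1) 0.0ms=0b +308.219ms=3/4b
2) 308.219ms=3/4b +308.219ms=3/4b
3) 616.438ms=3/2b +616.438ms=3/2b
4) 1232.877ms=3b +616.438ms=3/2b
5) 1849.315ms=9/2b +616.438ms=3/2b
6) 2465.753ms=6b +616.438ms=3/2b
7) 3082.192ms=15/2b +616.438ms=3/2b
8) 3698.63ms=9b +1232.877ms=3b
Σ=12b of 12 (146bpm 3/8) — PASS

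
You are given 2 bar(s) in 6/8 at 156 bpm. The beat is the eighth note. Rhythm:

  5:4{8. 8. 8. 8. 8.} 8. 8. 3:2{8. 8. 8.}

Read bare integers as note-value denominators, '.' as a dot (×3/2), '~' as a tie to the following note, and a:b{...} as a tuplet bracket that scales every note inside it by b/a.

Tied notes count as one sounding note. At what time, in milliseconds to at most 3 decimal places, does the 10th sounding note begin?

1. 0.0ms @ 0 + 461.538ms (6/5)
2. 461.538ms @ 6/5 + 461.538ms (6/5)
3. 923.077ms @ 12/5 + 461.538ms (6/5)
4. 1384.615ms @ 18/5 + 461.538ms (6/5)
5. 1846.154ms @ 24/5 + 461.538ms (6/5)
6. 2307.692ms @ 6 + 576.923ms (3/2)
7. 2884.615ms @ 15/2 + 576.923ms (3/2)
8. 3461.538ms @ 9 + 384.615ms (1)
9. 3846.154ms @ 10 + 384.615ms (1)
10. 4230.769ms @ 11 + 384.615ms (1)

note 10 onset = 11b = 4230.769ms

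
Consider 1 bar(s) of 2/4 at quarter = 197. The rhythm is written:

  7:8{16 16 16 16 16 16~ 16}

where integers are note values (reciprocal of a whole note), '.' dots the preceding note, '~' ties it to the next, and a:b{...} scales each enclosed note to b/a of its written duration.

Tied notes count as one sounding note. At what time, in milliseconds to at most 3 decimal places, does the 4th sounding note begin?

note 4 onset = 6/7b = 261.059ms

1. 0.0ms @ 0 + 87.02ms (2/7)
2. 87.02ms @ 2/7 + 87.02ms (2/7)
3. 174.039ms @ 4/7 + 87.02ms (2/7)
4. 261.059ms @ 6/7 + 87.02ms (2/7)
5. 348.078ms @ 8/7 + 87.02ms (2/7)
6. 435.098ms @ 10/7 + 174.039ms (4/7)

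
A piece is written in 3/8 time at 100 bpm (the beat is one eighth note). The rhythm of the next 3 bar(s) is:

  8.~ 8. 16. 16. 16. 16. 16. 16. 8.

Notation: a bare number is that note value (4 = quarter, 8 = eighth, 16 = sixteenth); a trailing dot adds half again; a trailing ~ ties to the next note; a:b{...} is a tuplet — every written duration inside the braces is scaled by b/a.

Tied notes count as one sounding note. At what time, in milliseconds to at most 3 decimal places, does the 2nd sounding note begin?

note 2 onset = 3b = 1800.0ms

1. 0.0ms @ 0 + 1800.0ms (3)
2. 1800.0ms @ 3 + 450.0ms (3/4)
3. 2250.0ms @ 15/4 + 450.0ms (3/4)
4. 2700.0ms @ 9/2 + 450.0ms (3/4)
5. 3150.0ms @ 21/4 + 450.0ms (3/4)
6. 3600.0ms @ 6 + 450.0ms (3/4)
7. 4050.0ms @ 27/4 + 450.0ms (3/4)
8. 4500.0ms @ 15/2 + 900.0ms (3/2)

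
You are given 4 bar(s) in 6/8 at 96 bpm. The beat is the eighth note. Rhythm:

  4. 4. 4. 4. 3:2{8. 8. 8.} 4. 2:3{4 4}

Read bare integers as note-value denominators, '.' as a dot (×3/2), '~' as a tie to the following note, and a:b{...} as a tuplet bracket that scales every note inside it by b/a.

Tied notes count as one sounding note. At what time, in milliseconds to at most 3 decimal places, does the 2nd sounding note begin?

1. 0.0ms @ 0 + 1875.0ms (3)
2. 1875.0ms @ 3 + 1875.0ms (3)
3. 3750.0ms @ 6 + 1875.0ms (3)
4. 5625.0ms @ 9 + 1875.0ms (3)
5. 7500.0ms @ 12 + 625.0ms (1)
6. 8125.0ms @ 13 + 625.0ms (1)
7. 8750.0ms @ 14 + 625.0ms (1)
8. 9375.0ms @ 15 + 1875.0ms (3)
9. 11250.0ms @ 18 + 1875.0ms (3)
10. 13125.0ms @ 21 + 1875.0ms (3)

note 2 onset = 3b = 1875.0ms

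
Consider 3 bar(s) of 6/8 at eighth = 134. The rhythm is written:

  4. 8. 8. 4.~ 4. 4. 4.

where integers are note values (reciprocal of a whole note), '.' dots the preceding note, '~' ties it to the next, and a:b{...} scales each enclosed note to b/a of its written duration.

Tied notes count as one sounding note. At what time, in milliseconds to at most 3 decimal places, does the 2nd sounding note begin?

1. 0.0ms @ 0 + 1343.284ms (3)
2. 1343.284ms @ 3 + 671.642ms (3/2)
3. 2014.925ms @ 9/2 + 671.642ms (3/2)
4. 2686.567ms @ 6 + 2686.567ms (6)
5. 5373.134ms @ 12 + 1343.284ms (3)
6. 6716.418ms @ 15 + 1343.284ms (3)

note 2 onset = 3b = 1343.284ms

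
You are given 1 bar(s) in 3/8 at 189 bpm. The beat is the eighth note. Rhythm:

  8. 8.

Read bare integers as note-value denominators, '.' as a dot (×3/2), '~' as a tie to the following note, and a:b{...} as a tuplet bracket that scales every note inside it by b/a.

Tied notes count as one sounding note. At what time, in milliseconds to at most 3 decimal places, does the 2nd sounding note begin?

1. 0.0ms @ 0 + 476.19ms (3/2)
2. 476.19ms @ 3/2 + 476.19ms (3/2)

note 2 onset = 3/2b = 476.19ms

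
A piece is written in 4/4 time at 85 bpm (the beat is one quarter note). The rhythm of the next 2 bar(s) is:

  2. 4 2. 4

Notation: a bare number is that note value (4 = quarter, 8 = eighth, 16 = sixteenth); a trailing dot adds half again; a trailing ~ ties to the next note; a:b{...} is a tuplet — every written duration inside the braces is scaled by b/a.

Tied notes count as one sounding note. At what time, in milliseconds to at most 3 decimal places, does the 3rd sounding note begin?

1. 0.0ms @ 0 + 2117.647ms (3)
2. 2117.647ms @ 3 + 705.882ms (1)
3. 2823.529ms @ 4 + 2117.647ms (3)
4. 4941.176ms @ 7 + 705.882ms (1)

note 3 onset = 4b = 2823.529ms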